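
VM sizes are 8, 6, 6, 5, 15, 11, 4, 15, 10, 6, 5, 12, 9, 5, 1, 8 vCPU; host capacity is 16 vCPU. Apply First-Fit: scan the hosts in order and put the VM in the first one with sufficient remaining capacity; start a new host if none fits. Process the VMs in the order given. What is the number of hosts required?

9 hosts

Put 8 vCPU in host 1; 8 vCPU remain.
Put 6 vCPU in host 1; 2 vCPU remain.
Put 6 vCPU in host 2; 10 vCPU remain.
Put 5 vCPU in host 2; 5 vCPU remain.
Put 15 vCPU in host 3; 1 vCPU remain.
Put 11 vCPU in host 4; 5 vCPU remain.
Put 4 vCPU in host 2; 1 vCPU remain.
Put 15 vCPU in host 5; 1 vCPU remain.
Put 10 vCPU in host 6; 6 vCPU remain.
Put 6 vCPU in host 6; 0 vCPU remain.
Put 5 vCPU in host 4; 0 vCPU remain.
Put 12 vCPU in host 7; 4 vCPU remain.
Put 9 vCPU in host 8; 7 vCPU remain.
Put 5 vCPU in host 8; 2 vCPU remain.
Put 1 vCPU in host 1; 1 vCPU remain.
Put 8 vCPU in host 9; 8 vCPU remain.
Final hosts: [8,6,1] [6,5,4] [15] [11,5] [15] [10,6] [12] [9,5] [8].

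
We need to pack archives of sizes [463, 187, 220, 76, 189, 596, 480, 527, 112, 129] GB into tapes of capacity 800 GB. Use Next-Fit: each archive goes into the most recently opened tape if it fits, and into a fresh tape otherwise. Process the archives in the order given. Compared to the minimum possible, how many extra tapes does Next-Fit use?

1

Next-Fit: [463,187] [220,76,189] [596] [480] [527,112,129] → 5 tapes.
Total size 2979 GB; any packing needs at least ⌈2979/800⌉ = 4 tapes.
An optimal packing achieves that bound: [596,189] [527,220] [480,187,129] [463,112,76] → 4 tapes.
Excess: 5 − 4 = 1.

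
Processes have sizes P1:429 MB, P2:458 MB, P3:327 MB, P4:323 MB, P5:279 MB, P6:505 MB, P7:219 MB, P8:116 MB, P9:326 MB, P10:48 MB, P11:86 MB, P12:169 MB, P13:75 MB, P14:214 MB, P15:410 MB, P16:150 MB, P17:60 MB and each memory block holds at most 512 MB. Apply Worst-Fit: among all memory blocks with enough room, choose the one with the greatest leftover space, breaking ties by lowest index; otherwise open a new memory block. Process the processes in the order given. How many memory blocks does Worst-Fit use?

Put P1 (429 MB) in memory block 1; 83 MB remain.
Put P2 (458 MB) in memory block 2; 54 MB remain.
Put P3 (327 MB) in memory block 3; 185 MB remain.
Put P4 (323 MB) in memory block 4; 189 MB remain.
Put P5 (279 MB) in memory block 5; 233 MB remain.
Put P6 (505 MB) in memory block 6; 7 MB remain.
Put P7 (219 MB) in memory block 5; 14 MB remain.
Put P8 (116 MB) in memory block 4; 73 MB remain.
Put P9 (326 MB) in memory block 7; 186 MB remain.
Put P10 (48 MB) in memory block 7; 138 MB remain.
Put P11 (86 MB) in memory block 3; 99 MB remain.
Put P12 (169 MB) in memory block 8; 343 MB remain.
Put P13 (75 MB) in memory block 8; 268 MB remain.
Put P14 (214 MB) in memory block 8; 54 MB remain.
Put P15 (410 MB) in memory block 9; 102 MB remain.
Put P16 (150 MB) in memory block 10; 362 MB remain.
Put P17 (60 MB) in memory block 10; 302 MB remain.
Final memory blocks: [429] [458] [327,86] [323,116] [279,219] [505] [326,48] [169,75,214] [410] [150,60].

10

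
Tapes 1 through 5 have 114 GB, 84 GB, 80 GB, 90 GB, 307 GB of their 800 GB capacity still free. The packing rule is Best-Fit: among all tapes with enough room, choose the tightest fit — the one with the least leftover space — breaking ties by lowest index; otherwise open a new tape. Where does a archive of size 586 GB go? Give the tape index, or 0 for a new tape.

No tape has ≥ 586 GB free, so a new tape is opened.

0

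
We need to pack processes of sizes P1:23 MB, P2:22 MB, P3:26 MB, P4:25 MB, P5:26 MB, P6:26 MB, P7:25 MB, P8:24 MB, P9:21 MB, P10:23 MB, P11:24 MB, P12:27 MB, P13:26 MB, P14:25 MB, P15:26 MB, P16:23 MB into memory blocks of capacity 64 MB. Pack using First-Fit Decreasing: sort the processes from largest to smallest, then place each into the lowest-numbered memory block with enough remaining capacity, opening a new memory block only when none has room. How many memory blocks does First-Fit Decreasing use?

8 memory blocks

Sorted descending: 27, 26, 26, 26, 26, 26, 25, 25, 25, 24, 24, 23, 23, 23, 22, 21.
Put 27 MB in memory block 1; 37 MB remain.
Put 26 MB in memory block 1; 11 MB remain.
Put 26 MB in memory block 2; 38 MB remain.
Put 26 MB in memory block 2; 12 MB remain.
Put 26 MB in memory block 3; 38 MB remain.
Put 26 MB in memory block 3; 12 MB remain.
Put 25 MB in memory block 4; 39 MB remain.
Put 25 MB in memory block 4; 14 MB remain.
Put 25 MB in memory block 5; 39 MB remain.
Put 24 MB in memory block 5; 15 MB remain.
Put 24 MB in memory block 6; 40 MB remain.
Put 23 MB in memory block 6; 17 MB remain.
Put 23 MB in memory block 7; 41 MB remain.
Put 23 MB in memory block 7; 18 MB remain.
Put 22 MB in memory block 8; 42 MB remain.
Put 21 MB in memory block 8; 21 MB remain.
Final memory blocks: [27,26] [26,26] [26,26] [25,25] [25,24] [24,23] [23,23] [22,21].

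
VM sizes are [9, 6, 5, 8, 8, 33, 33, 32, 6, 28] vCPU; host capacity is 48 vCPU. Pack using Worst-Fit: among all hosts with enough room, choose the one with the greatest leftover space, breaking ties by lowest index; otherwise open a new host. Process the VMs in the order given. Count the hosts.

5

host 1: place 9 vCPU, 39 vCPU left
host 1: place 6 vCPU, 33 vCPU left
host 1: place 5 vCPU, 28 vCPU left
host 1: place 8 vCPU, 20 vCPU left
host 1: place 8 vCPU, 12 vCPU left
host 2: place 33 vCPU, 15 vCPU left
host 3: place 33 vCPU, 15 vCPU left
host 4: place 32 vCPU, 16 vCPU left
host 4: place 6 vCPU, 10 vCPU left
host 5: place 28 vCPU, 20 vCPU left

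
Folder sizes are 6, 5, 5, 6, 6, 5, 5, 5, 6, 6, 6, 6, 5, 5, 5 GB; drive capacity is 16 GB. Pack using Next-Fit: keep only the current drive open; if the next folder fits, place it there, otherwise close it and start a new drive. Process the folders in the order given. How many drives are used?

Put 6 GB in drive 1; 10 GB remain.
Put 5 GB in drive 1; 5 GB remain.
Put 5 GB in drive 1; 0 GB remain.
Put 6 GB in drive 2; 10 GB remain.
Put 6 GB in drive 2; 4 GB remain.
Put 5 GB in drive 3; 11 GB remain.
Put 5 GB in drive 3; 6 GB remain.
Put 5 GB in drive 3; 1 GB remain.
Put 6 GB in drive 4; 10 GB remain.
Put 6 GB in drive 4; 4 GB remain.
Put 6 GB in drive 5; 10 GB remain.
Put 6 GB in drive 5; 4 GB remain.
Put 5 GB in drive 6; 11 GB remain.
Put 5 GB in drive 6; 6 GB remain.
Put 5 GB in drive 6; 1 GB remain.

6 drives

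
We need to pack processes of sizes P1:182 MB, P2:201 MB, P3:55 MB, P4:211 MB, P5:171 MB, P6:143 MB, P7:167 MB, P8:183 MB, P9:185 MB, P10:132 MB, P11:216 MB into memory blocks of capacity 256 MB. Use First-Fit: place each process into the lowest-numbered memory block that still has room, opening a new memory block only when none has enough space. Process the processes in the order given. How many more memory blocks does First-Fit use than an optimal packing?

0

First-Fit: [182,55] [201] [211] [171] [143] [167] [183] [185] [132] [216] → 10 memory blocks.
10 processes exceed 128 MB (half the capacity), and no two of those can share a memory block, so at least 10 memory blocks are needed.
So 10 is already optimal.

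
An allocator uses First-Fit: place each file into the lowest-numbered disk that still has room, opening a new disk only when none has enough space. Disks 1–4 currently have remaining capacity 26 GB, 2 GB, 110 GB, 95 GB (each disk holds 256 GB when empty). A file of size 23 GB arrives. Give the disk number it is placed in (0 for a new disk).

Disks with room: disk 1 (26 GB), disk 3 (110 GB), disk 4 (95 GB).
The first with room is disk 1.

1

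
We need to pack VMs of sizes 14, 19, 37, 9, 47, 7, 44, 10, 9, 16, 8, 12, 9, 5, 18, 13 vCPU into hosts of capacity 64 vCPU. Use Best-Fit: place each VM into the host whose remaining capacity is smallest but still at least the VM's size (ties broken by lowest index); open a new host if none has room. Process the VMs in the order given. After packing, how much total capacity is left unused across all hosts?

43

14 vCPU → host 1 (remaining 50 vCPU)
19 vCPU → host 1 (remaining 31 vCPU)
37 vCPU → host 2 (remaining 27 vCPU)
9 vCPU → host 2 (remaining 18 vCPU)
47 vCPU → host 3 (remaining 17 vCPU)
7 vCPU → host 3 (remaining 10 vCPU)
44 vCPU → host 4 (remaining 20 vCPU)
10 vCPU → host 3 (remaining 0 vCPU)
9 vCPU → host 2 (remaining 9 vCPU)
16 vCPU → host 4 (remaining 4 vCPU)
8 vCPU → host 2 (remaining 1 vCPU)
12 vCPU → host 1 (remaining 19 vCPU)
9 vCPU → host 1 (remaining 10 vCPU)
5 vCPU → host 1 (remaining 5 vCPU)
18 vCPU → host 5 (remaining 46 vCPU)
13 vCPU → host 5 (remaining 33 vCPU)
5 hosts × 64 vCPU = 320 vCPU; used 277 vCPU; unused 43 vCPU.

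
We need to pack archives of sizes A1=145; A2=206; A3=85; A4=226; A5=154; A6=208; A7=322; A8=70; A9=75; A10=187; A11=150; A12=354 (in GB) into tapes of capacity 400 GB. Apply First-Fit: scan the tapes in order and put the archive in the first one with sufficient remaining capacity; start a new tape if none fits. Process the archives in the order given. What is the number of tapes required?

6 tapes

A1 (145 GB) → tape 1 (remaining 255 GB)
A2 (206 GB) → tape 1 (remaining 49 GB)
A3 (85 GB) → tape 2 (remaining 315 GB)
A4 (226 GB) → tape 2 (remaining 89 GB)
A5 (154 GB) → tape 3 (remaining 246 GB)
A6 (208 GB) → tape 3 (remaining 38 GB)
A7 (322 GB) → tape 4 (remaining 78 GB)
A8 (70 GB) → tape 2 (remaining 19 GB)
A9 (75 GB) → tape 4 (remaining 3 GB)
A10 (187 GB) → tape 5 (remaining 213 GB)
A11 (150 GB) → tape 5 (remaining 63 GB)
A12 (354 GB) → tape 6 (remaining 46 GB)
Final tapes: [145,206] [85,226,70] [154,208] [322,75] [187,150] [354].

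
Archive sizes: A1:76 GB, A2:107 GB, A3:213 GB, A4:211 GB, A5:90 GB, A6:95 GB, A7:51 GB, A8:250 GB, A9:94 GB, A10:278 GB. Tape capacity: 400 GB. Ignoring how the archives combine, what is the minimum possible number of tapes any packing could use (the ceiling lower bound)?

Total size = 76 + 107 + 213 + 211 + 90 + 95 + 51 + 250 + 94 + 278 = 1465 GB.
⌈1465 / 400⌉ = 4.

4 tapes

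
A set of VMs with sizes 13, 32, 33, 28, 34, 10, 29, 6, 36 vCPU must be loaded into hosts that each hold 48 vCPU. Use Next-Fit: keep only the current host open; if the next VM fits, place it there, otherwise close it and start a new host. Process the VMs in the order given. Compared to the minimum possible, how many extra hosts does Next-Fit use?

0

Next-Fit: [13,32] [33] [28] [34,10] [29,6] [36] → 6 hosts.
6 VMs exceed 24 vCPU (half the capacity), and no two of those can share a host, so at least 6 hosts are needed.
So 6 is already optimal.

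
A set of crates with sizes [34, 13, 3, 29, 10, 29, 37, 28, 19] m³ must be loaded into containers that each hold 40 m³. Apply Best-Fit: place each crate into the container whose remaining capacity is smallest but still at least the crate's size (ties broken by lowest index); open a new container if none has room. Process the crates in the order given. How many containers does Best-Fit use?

6

34 m³ → container 1 (remaining 6 m³)
13 m³ → container 2 (remaining 27 m³)
3 m³ → container 1 (remaining 3 m³)
29 m³ → container 3 (remaining 11 m³)
10 m³ → container 3 (remaining 1 m³)
29 m³ → container 4 (remaining 11 m³)
37 m³ → container 5 (remaining 3 m³)
28 m³ → container 6 (remaining 12 m³)
19 m³ → container 2 (remaining 8 m³)
Final containers: [34,3] [13,19] [29,10] [29] [37] [28].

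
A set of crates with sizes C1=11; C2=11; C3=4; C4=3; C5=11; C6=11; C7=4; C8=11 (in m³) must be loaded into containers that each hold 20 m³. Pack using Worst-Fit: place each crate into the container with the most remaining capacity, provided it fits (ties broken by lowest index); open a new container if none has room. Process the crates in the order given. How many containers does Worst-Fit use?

container 1: place C1 (11 m³), 9 m³ left
container 2: place C2 (11 m³), 9 m³ left
container 1: place C3 (4 m³), 5 m³ left
container 2: place C4 (3 m³), 6 m³ left
container 3: place C5 (11 m³), 9 m³ left
container 4: place C6 (11 m³), 9 m³ left
container 3: place C7 (4 m³), 5 m³ left
container 5: place C8 (11 m³), 9 m³ left

5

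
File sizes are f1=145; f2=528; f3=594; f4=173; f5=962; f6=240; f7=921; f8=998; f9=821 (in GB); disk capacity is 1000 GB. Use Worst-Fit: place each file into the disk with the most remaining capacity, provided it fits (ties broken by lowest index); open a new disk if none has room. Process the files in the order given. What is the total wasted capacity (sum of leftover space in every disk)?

618

disk 1: place f1 (145 GB), 855 GB left
disk 1: place f2 (528 GB), 327 GB left
disk 2: place f3 (594 GB), 406 GB left
disk 2: place f4 (173 GB), 233 GB left
disk 3: place f5 (962 GB), 38 GB left
disk 1: place f6 (240 GB), 87 GB left
disk 4: place f7 (921 GB), 79 GB left
disk 5: place f8 (998 GB), 2 GB left
disk 6: place f9 (821 GB), 179 GB left
6 disks × 1000 GB = 6000 GB; used 5382 GB; unused 618 GB.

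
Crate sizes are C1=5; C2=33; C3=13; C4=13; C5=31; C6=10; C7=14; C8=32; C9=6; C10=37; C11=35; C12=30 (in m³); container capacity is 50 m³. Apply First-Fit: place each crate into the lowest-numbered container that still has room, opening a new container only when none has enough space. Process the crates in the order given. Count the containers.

Put C1 (5 m³) in container 1; 45 m³ remain.
Put C2 (33 m³) in container 1; 12 m³ remain.
Put C3 (13 m³) in container 2; 37 m³ remain.
Put C4 (13 m³) in container 2; 24 m³ remain.
Put C5 (31 m³) in container 3; 19 m³ remain.
Put C6 (10 m³) in container 1; 2 m³ remain.
Put C7 (14 m³) in container 2; 10 m³ remain.
Put C8 (32 m³) in container 4; 18 m³ remain.
Put C9 (6 m³) in container 2; 4 m³ remain.
Put C10 (37 m³) in container 5; 13 m³ remain.
Put C11 (35 m³) in container 6; 15 m³ remain.
Put C12 (30 m³) in container 7; 20 m³ remain.

7 containers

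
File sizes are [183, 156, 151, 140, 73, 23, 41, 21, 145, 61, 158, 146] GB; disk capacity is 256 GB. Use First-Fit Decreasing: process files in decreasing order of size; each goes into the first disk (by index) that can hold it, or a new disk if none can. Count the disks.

Sorted descending: 183, 158, 156, 151, 146, 145, 140, 73, 61, 41, 23, 21.
Put 183 GB in disk 1; 73 GB remain.
Put 158 GB in disk 2; 98 GB remain.
Put 156 GB in disk 3; 100 GB remain.
Put 151 GB in disk 4; 105 GB remain.
Put 146 GB in disk 5; 110 GB remain.
Put 145 GB in disk 6; 111 GB remain.
Put 140 GB in disk 7; 116 GB remain.
Put 73 GB in disk 1; 0 GB remain.
Put 61 GB in disk 2; 37 GB remain.
Put 41 GB in disk 3; 59 GB remain.
Put 23 GB in disk 2; 14 GB remain.
Put 21 GB in disk 3; 38 GB remain.
Final disks: [183,73] [158,61,23] [156,41,21] [151] [146] [145] [140].

7 disks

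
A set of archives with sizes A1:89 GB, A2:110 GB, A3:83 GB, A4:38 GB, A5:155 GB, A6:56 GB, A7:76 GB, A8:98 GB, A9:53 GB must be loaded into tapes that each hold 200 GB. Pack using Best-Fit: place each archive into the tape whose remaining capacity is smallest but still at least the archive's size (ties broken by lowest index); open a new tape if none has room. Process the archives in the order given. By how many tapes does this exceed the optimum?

Best-Fit: [89,110] [83,38,56] [155] [76,98] [53] → 5 tapes.
Total size 758 GB; any packing needs at least ⌈758/200⌉ = 4 tapes.
An optimal packing achieves that bound: [155,38] [110,89] [98,83] [76,56,53] → 4 tapes.
Excess: 5 − 4 = 1.

1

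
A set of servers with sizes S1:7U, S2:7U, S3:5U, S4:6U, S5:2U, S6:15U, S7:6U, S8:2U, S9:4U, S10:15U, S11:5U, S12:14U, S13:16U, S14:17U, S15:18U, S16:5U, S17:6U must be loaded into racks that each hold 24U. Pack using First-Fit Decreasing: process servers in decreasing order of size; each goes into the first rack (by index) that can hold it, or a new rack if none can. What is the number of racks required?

Sorted descending: 18, 17, 16, 15, 15, 14, 7, 7, 6, 6, 6, 5, 5, 5, 4, 2, 2.
Put 18U in rack 1; 6U remain.
Put 17U in rack 2; 7U remain.
Put 16U in rack 3; 8U remain.
Put 15U in rack 4; 9U remain.
Put 15U in rack 5; 9U remain.
Put 14U in rack 6; 10U remain.
Put 7U in rack 2; 0U remain.
Put 7U in rack 3; 1U remain.
Put 6U in rack 1; 0U remain.
Put 6U in rack 4; 3U remain.
Put 6U in rack 5; 3U remain.
Put 5U in rack 6; 5U remain.
Put 5U in rack 6; 0U remain.
Put 5U in rack 7; 19U remain.
Put 4U in rack 7; 15U remain.
Put 2U in rack 4; 1U remain.
Put 2U in rack 5; 1U remain.

7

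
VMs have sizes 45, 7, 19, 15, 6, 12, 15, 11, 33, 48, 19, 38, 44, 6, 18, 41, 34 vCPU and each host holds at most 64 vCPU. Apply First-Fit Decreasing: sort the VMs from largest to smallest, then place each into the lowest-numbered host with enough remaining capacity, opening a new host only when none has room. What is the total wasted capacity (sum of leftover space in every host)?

Sorted descending: 48, 45, 44, 41, 38, 34, 33, 19, 19, 18, 15, 15, 12, 11, 7, 6, 6.
48 vCPU → host 1 (remaining 16 vCPU)
45 vCPU → host 2 (remaining 19 vCPU)
44 vCPU → host 3 (remaining 20 vCPU)
41 vCPU → host 4 (remaining 23 vCPU)
38 vCPU → host 5 (remaining 26 vCPU)
34 vCPU → host 6 (remaining 30 vCPU)
33 vCPU → host 7 (remaining 31 vCPU)
19 vCPU → host 2 (remaining 0 vCPU)
19 vCPU → host 3 (remaining 1 vCPU)
18 vCPU → host 4 (remaining 5 vCPU)
15 vCPU → host 1 (remaining 1 vCPU)
15 vCPU → host 5 (remaining 11 vCPU)
12 vCPU → host 6 (remaining 18 vCPU)
11 vCPU → host 5 (remaining 0 vCPU)
7 vCPU → host 6 (remaining 11 vCPU)
6 vCPU → host 6 (remaining 5 vCPU)
6 vCPU → host 7 (remaining 25 vCPU)
7 hosts × 64 vCPU = 448 vCPU; used 411 vCPU; unused 37 vCPU.

37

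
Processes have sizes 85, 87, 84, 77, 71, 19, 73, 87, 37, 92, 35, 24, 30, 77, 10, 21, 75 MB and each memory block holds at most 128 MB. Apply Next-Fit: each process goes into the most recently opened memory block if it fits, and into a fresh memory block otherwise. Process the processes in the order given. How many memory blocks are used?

11

memory block 1: place 85 MB, 43 MB left
memory block 2: place 87 MB, 41 MB left
memory block 3: place 84 MB, 44 MB left
memory block 4: place 77 MB, 51 MB left
memory block 5: place 71 MB, 57 MB left
memory block 5: place 19 MB, 38 MB left
memory block 6: place 73 MB, 55 MB left
memory block 7: place 87 MB, 41 MB left
memory block 7: place 37 MB, 4 MB left
memory block 8: place 92 MB, 36 MB left
memory block 8: place 35 MB, 1 MB left
memory block 9: place 24 MB, 104 MB left
memory block 9: place 30 MB, 74 MB left
memory block 10: place 77 MB, 51 MB left
memory block 10: place 10 MB, 41 MB left
memory block 10: place 21 MB, 20 MB left
memory block 11: place 75 MB, 53 MB left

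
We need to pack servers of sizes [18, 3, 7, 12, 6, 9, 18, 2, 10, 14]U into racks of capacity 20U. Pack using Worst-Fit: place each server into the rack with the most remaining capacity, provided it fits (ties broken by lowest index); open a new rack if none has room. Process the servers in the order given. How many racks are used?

18U → rack 1 (remaining 2U)
3U → rack 2 (remaining 17U)
7U → rack 2 (remaining 10U)
12U → rack 3 (remaining 8U)
6U → rack 2 (remaining 4U)
9U → rack 4 (remaining 11U)
18U → rack 5 (remaining 2U)
2U → rack 4 (remaining 9U)
10U → rack 6 (remaining 10U)
14U → rack 7 (remaining 6U)

7 racks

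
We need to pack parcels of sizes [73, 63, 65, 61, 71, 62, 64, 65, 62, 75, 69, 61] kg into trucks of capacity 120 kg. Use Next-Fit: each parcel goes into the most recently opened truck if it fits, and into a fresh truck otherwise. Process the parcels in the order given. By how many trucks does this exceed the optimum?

0

Next-Fit: [73] [63] [65] [61] [71] [62] [64] [65] [62] [75] [69] [61] → 12 trucks.
12 parcels exceed 60 kg (half the capacity), and no two of those can share a truck, so at least 12 trucks are needed.
So 12 is already optimal.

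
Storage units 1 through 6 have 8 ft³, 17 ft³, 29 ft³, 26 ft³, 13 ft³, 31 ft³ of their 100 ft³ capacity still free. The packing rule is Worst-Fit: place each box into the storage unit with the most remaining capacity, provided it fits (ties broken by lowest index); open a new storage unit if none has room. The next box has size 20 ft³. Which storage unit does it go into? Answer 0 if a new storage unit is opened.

Storage units with room: storage unit 3 (29 ft³), storage unit 4 (26 ft³), storage unit 6 (31 ft³).
Most room is storage unit 6 with 31 ft³ free.

6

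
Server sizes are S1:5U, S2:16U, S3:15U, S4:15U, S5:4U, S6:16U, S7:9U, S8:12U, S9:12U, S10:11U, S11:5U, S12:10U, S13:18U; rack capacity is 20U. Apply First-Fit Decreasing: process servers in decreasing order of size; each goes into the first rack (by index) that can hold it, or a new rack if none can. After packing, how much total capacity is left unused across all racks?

Sorted descending: 18, 16, 16, 15, 15, 12, 12, 11, 10, 9, 5, 5, 4.
18U → rack 1 (remaining 2U)
16U → rack 2 (remaining 4U)
16U → rack 3 (remaining 4U)
15U → rack 4 (remaining 5U)
15U → rack 5 (remaining 5U)
12U → rack 6 (remaining 8U)
12U → rack 7 (remaining 8U)
11U → rack 8 (remaining 9U)
10U → rack 9 (remaining 10U)
9U → rack 8 (remaining 0U)
5U → rack 4 (remaining 0U)
5U → rack 5 (remaining 0U)
4U → rack 2 (remaining 0U)
9 racks × 20U = 180U; used 148U; unused 32U.

32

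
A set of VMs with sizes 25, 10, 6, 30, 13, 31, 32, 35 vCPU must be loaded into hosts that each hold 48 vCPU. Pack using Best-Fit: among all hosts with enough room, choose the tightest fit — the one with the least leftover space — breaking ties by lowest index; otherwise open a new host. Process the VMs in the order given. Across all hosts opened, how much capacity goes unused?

58

host 1: place 25 vCPU, 23 vCPU left
host 1: place 10 vCPU, 13 vCPU left
host 1: place 6 vCPU, 7 vCPU left
host 2: place 30 vCPU, 18 vCPU left
host 2: place 13 vCPU, 5 vCPU left
host 3: place 31 vCPU, 17 vCPU left
host 4: place 32 vCPU, 16 vCPU left
host 5: place 35 vCPU, 13 vCPU left
5 hosts × 48 vCPU = 240 vCPU; used 182 vCPU; unused 58 vCPU.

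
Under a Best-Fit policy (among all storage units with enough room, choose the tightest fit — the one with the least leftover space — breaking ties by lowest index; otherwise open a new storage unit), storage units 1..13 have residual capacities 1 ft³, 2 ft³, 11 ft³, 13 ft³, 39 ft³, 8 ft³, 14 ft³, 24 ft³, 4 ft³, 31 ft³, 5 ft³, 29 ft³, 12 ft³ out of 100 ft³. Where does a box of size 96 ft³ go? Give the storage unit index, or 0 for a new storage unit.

No storage unit has ≥ 96 ft³ free, so a new storage unit is opened.

0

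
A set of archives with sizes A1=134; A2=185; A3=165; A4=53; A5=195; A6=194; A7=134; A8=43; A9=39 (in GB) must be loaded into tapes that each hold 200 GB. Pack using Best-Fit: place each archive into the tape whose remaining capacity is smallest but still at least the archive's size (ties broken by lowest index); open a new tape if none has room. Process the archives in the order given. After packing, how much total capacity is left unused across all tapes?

258

Put A1 (134 GB) in tape 1; 66 GB remain.
Put A2 (185 GB) in tape 2; 15 GB remain.
Put A3 (165 GB) in tape 3; 35 GB remain.
Put A4 (53 GB) in tape 1; 13 GB remain.
Put A5 (195 GB) in tape 4; 5 GB remain.
Put A6 (194 GB) in tape 5; 6 GB remain.
Put A7 (134 GB) in tape 6; 66 GB remain.
Put A8 (43 GB) in tape 6; 23 GB remain.
Put A9 (39 GB) in tape 7; 161 GB remain.
7 tapes × 200 GB = 1400 GB; used 1142 GB; unused 258 GB.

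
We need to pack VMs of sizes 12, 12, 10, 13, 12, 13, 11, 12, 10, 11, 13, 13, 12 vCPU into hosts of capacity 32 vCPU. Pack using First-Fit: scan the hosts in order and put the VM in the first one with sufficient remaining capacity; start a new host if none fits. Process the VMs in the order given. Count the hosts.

7 hosts

host 1: place 12 vCPU, 20 vCPU left
host 1: place 12 vCPU, 8 vCPU left
host 2: place 10 vCPU, 22 vCPU left
host 2: place 13 vCPU, 9 vCPU left
host 3: place 12 vCPU, 20 vCPU left
host 3: place 13 vCPU, 7 vCPU left
host 4: place 11 vCPU, 21 vCPU left
host 4: place 12 vCPU, 9 vCPU left
host 5: place 10 vCPU, 22 vCPU left
host 5: place 11 vCPU, 11 vCPU left
host 6: place 13 vCPU, 19 vCPU left
host 6: place 13 vCPU, 6 vCPU left
host 7: place 12 vCPU, 20 vCPU left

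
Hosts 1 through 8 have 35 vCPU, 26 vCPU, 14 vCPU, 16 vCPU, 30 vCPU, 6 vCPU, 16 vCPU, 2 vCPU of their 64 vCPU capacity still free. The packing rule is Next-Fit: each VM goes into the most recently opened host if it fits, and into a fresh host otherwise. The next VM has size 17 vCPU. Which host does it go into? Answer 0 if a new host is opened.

0

Next-Fit only looks at host 8, which has 2 vCPU free.
17 vCPU does not fit, so a new host is opened.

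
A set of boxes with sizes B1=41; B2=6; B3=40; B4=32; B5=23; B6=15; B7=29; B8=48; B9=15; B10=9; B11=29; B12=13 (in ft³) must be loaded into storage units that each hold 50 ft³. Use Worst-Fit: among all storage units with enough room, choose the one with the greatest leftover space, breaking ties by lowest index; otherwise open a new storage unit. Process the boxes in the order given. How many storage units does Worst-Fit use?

Put B1 (41 ft³) in storage unit 1; 9 ft³ remain.
Put B2 (6 ft³) in storage unit 1; 3 ft³ remain.
Put B3 (40 ft³) in storage unit 2; 10 ft³ remain.
Put B4 (32 ft³) in storage unit 3; 18 ft³ remain.
Put B5 (23 ft³) in storage unit 4; 27 ft³ remain.
Put B6 (15 ft³) in storage unit 4; 12 ft³ remain.
Put B7 (29 ft³) in storage unit 5; 21 ft³ remain.
Put B8 (48 ft³) in storage unit 6; 2 ft³ remain.
Put B9 (15 ft³) in storage unit 5; 6 ft³ remain.
Put B10 (9 ft³) in storage unit 3; 9 ft³ remain.
Put B11 (29 ft³) in storage unit 7; 21 ft³ remain.
Put B12 (13 ft³) in storage unit 7; 8 ft³ remain.
Final storage units: [41,6] [40] [32,9] [23,15] [29,15] [48] [29,13].

7 storage units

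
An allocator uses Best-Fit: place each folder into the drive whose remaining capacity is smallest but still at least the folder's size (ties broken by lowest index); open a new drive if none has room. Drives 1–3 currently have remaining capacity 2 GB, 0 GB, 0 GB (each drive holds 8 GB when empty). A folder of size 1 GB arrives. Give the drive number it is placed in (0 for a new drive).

1

Drives with room: drive 1 (2 GB).
Tightest fit is drive 1 with 2 GB free.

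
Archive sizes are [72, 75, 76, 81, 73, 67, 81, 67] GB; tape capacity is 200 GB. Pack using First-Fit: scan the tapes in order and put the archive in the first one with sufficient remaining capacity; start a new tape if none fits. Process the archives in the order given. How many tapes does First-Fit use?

4 tapes

tape 1: place 72 GB, 128 GB left
tape 1: place 75 GB, 53 GB left
tape 2: place 76 GB, 124 GB left
tape 2: place 81 GB, 43 GB left
tape 3: place 73 GB, 127 GB left
tape 3: place 67 GB, 60 GB left
tape 4: place 81 GB, 119 GB left
tape 4: place 67 GB, 52 GB left
Final tapes: [72,75] [76,81] [73,67] [81,67].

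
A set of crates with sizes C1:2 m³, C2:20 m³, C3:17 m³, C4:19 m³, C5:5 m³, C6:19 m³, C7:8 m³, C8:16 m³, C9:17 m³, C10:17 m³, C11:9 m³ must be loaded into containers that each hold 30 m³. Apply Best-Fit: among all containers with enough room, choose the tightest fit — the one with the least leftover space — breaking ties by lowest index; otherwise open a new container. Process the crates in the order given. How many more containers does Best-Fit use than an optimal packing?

0

Best-Fit: [2,20,5] [17] [19,8] [19,9] [16] [17] [17] → 7 containers.
7 crates exceed 15 m³ (half the capacity), and no two of those can share a container, so at least 7 containers are needed.
So 7 is already optimal.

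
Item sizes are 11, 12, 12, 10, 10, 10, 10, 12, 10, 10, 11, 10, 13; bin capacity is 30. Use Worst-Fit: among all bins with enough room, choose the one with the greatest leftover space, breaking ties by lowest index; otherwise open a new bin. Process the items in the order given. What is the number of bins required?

11 → bin 1 (remaining 19)
12 → bin 1 (remaining 7)
12 → bin 2 (remaining 18)
10 → bin 2 (remaining 8)
10 → bin 3 (remaining 20)
10 → bin 3 (remaining 10)
10 → bin 3 (remaining 0)
12 → bin 4 (remaining 18)
10 → bin 4 (remaining 8)
10 → bin 5 (remaining 20)
11 → bin 5 (remaining 9)
10 → bin 6 (remaining 20)
13 → bin 6 (remaining 7)
Final bins: [11,12] [12,10] [10,10,10] [12,10] [10,11] [10,13].

6 bins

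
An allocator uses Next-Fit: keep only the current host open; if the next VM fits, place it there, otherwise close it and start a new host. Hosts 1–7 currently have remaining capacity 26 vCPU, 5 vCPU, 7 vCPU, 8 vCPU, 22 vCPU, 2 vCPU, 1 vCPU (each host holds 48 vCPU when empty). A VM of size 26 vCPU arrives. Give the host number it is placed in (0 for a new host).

0

Next-Fit only looks at host 7, which has 1 vCPU free.
26 vCPU does not fit, so a new host is opened.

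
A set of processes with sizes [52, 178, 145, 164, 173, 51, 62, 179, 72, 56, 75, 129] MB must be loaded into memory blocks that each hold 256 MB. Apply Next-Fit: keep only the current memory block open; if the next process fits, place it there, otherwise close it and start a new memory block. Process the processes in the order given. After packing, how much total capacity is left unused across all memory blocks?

52 MB → memory block 1 (remaining 204 MB)
178 MB → memory block 1 (remaining 26 MB)
145 MB → memory block 2 (remaining 111 MB)
164 MB → memory block 3 (remaining 92 MB)
173 MB → memory block 4 (remaining 83 MB)
51 MB → memory block 4 (remaining 32 MB)
62 MB → memory block 5 (remaining 194 MB)
179 MB → memory block 5 (remaining 15 MB)
72 MB → memory block 6 (remaining 184 MB)
56 MB → memory block 6 (remaining 128 MB)
75 MB → memory block 6 (remaining 53 MB)
129 MB → memory block 7 (remaining 127 MB)
7 memory blocks × 256 MB = 1792 MB; used 1336 MB; unused 456 MB.

456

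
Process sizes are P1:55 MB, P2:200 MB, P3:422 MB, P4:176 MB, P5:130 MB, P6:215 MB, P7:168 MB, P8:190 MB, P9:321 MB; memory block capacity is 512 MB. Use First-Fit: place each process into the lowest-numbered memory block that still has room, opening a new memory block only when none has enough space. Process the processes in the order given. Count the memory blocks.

Put P1 (55 MB) in memory block 1; 457 MB remain.
Put P2 (200 MB) in memory block 1; 257 MB remain.
Put P3 (422 MB) in memory block 2; 90 MB remain.
Put P4 (176 MB) in memory block 1; 81 MB remain.
Put P5 (130 MB) in memory block 3; 382 MB remain.
Put P6 (215 MB) in memory block 3; 167 MB remain.
Put P7 (168 MB) in memory block 4; 344 MB remain.
Put P8 (190 MB) in memory block 4; 154 MB remain.
Put P9 (321 MB) in memory block 5; 191 MB remain.
Final memory blocks: [55,200,176] [422] [130,215] [168,190] [321].

5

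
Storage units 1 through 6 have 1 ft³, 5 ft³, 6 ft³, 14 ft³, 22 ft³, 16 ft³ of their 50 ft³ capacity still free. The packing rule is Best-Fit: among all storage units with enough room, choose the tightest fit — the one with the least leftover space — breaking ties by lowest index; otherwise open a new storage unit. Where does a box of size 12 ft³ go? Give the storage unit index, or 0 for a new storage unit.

Storage units with room: storage unit 4 (14 ft³), storage unit 5 (22 ft³), storage unit 6 (16 ft³).
Tightest fit is storage unit 4 with 14 ft³ free.

4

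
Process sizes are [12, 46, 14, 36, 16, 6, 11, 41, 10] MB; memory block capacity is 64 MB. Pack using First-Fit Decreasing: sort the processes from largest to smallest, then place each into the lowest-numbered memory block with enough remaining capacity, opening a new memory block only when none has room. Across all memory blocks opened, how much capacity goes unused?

Sorted descending: 46, 41, 36, 16, 14, 12, 11, 10, 6.
46 MB → memory block 1 (remaining 18 MB)
41 MB → memory block 2 (remaining 23 MB)
36 MB → memory block 3 (remaining 28 MB)
16 MB → memory block 1 (remaining 2 MB)
14 MB → memory block 2 (remaining 9 MB)
12 MB → memory block 3 (remaining 16 MB)
11 MB → memory block 3 (remaining 5 MB)
10 MB → memory block 4 (remaining 54 MB)
6 MB → memory block 2 (remaining 3 MB)
4 memory blocks × 64 MB = 256 MB; used 192 MB; unused 64 MB.

64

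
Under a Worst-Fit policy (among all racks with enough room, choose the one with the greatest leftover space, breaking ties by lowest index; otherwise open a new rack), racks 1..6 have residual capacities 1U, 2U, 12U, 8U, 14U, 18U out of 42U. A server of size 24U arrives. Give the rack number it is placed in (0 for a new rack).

0

No rack has ≥ 24U free, so a new rack is opened.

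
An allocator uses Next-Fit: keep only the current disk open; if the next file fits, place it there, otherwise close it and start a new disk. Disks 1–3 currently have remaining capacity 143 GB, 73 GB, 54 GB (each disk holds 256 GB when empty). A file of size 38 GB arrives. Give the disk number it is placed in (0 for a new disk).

Next-Fit only looks at disk 3, which has 54 GB free.
38 GB fits there.

3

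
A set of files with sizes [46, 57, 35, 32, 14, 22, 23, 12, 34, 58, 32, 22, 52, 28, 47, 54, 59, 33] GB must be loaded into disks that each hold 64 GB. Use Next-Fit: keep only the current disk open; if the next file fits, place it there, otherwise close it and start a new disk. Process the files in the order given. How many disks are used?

46 GB → disk 1 (remaining 18 GB)
57 GB → disk 2 (remaining 7 GB)
35 GB → disk 3 (remaining 29 GB)
32 GB → disk 4 (remaining 32 GB)
14 GB → disk 4 (remaining 18 GB)
22 GB → disk 5 (remaining 42 GB)
23 GB → disk 5 (remaining 19 GB)
12 GB → disk 5 (remaining 7 GB)
34 GB → disk 6 (remaining 30 GB)
58 GB → disk 7 (remaining 6 GB)
32 GB → disk 8 (remaining 32 GB)
22 GB → disk 8 (remaining 10 GB)
52 GB → disk 9 (remaining 12 GB)
28 GB → disk 10 (remaining 36 GB)
47 GB → disk 11 (remaining 17 GB)
54 GB → disk 12 (remaining 10 GB)
59 GB → disk 13 (remaining 5 GB)
33 GB → disk 14 (remaining 31 GB)
Final disks: [46] [57] [35] [32,14] [22,23,12] [34] [58] [32,22] [52] [28] [47] [54] [59] [33].

14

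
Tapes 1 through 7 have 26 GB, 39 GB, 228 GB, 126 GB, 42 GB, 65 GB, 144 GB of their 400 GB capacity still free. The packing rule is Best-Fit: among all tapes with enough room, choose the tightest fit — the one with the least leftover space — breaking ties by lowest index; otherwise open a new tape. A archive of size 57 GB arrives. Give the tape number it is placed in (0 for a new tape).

Tapes with room: tape 3 (228 GB), tape 4 (126 GB), tape 6 (65 GB), tape 7 (144 GB).
Tightest fit is tape 6 with 65 GB free.

6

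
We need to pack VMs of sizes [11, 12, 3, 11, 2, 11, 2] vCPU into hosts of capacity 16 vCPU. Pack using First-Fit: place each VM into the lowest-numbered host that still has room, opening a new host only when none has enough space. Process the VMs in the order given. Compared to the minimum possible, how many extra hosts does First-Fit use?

First-Fit: [11,3,2] [12,2] [11] [11] → 4 hosts.
Total size 52 vCPU; any packing needs at least ⌈52/16⌉ = 4 hosts.
So 4 is already optimal.

0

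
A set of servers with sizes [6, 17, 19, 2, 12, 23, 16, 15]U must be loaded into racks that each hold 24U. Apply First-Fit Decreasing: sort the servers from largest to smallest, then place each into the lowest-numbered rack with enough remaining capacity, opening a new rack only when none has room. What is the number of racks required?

6 racks

Sorted descending: 23, 19, 17, 16, 15, 12, 6, 2.
rack 1: place 23U, 1U left
rack 2: place 19U, 5U left
rack 3: place 17U, 7U left
rack 4: place 16U, 8U left
rack 5: place 15U, 9U left
rack 6: place 12U, 12U left
rack 3: place 6U, 1U left
rack 2: place 2U, 3U left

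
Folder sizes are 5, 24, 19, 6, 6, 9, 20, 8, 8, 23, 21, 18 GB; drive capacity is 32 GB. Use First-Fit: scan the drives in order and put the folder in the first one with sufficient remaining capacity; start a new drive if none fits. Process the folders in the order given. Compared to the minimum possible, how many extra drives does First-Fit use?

1

First-Fit: [5,24] [19,6,6] [9,20] [8,8] [23] [21] [18] → 7 drives.
Total size 167 GB; any packing needs at least ⌈167/32⌉ = 6 drives.
An optimal packing achieves that bound: [24,8] [23,9] [21,8] [20,6,6] [19,5] [18] → 6 drives.
Excess: 7 − 6 = 1.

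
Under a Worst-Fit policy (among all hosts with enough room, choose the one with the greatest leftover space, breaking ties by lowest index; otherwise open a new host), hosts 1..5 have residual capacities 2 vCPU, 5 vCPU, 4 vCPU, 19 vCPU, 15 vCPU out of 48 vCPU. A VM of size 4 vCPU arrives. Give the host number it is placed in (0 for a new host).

Hosts with room: host 2 (5 vCPU), host 3 (4 vCPU), host 4 (19 vCPU), host 5 (15 vCPU).
Most room is host 4 with 19 vCPU free.

4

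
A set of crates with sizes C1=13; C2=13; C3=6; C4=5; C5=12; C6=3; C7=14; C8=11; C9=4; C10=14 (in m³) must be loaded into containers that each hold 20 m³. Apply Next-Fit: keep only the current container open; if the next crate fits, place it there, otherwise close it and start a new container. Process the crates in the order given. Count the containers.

6 containers

C1 (13 m³) → container 1 (remaining 7 m³)
C2 (13 m³) → container 2 (remaining 7 m³)
C3 (6 m³) → container 2 (remaining 1 m³)
C4 (5 m³) → container 3 (remaining 15 m³)
C5 (12 m³) → container 3 (remaining 3 m³)
C6 (3 m³) → container 3 (remaining 0 m³)
C7 (14 m³) → container 4 (remaining 6 m³)
C8 (11 m³) → container 5 (remaining 9 m³)
C9 (4 m³) → container 5 (remaining 5 m³)
C10 (14 m³) → container 6 (remaining 6 m³)
Final containers: [13] [13,6] [5,12,3] [14] [11,4] [14].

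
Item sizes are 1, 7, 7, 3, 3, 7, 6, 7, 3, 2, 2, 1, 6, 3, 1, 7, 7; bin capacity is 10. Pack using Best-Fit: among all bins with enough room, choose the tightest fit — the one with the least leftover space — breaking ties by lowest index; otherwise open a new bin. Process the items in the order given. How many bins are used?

bin 1: place 1, 9 left
bin 1: place 7, 2 left
bin 2: place 7, 3 left
bin 2: place 3, 0 left
bin 3: place 3, 7 left
bin 3: place 7, 0 left
bin 4: place 6, 4 left
bin 5: place 7, 3 left
bin 5: place 3, 0 left
bin 1: place 2, 0 left
bin 4: place 2, 2 left
bin 4: place 1, 1 left
bin 6: place 6, 4 left
bin 6: place 3, 1 left
bin 4: place 1, 0 left
bin 7: place 7, 3 left
bin 8: place 7, 3 left
Final bins: [1,7,2] [7,3] [3,7] [6,2,1,1] [7,3] [6,3] [7] [7].

8 bins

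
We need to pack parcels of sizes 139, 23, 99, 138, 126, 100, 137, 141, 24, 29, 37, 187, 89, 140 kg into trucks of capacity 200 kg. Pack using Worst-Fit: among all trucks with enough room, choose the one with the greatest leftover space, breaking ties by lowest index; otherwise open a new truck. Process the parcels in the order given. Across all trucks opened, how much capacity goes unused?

391

truck 1: place 139 kg, 61 kg left
truck 1: place 23 kg, 38 kg left
truck 2: place 99 kg, 101 kg left
truck 3: place 138 kg, 62 kg left
truck 4: place 126 kg, 74 kg left
truck 2: place 100 kg, 1 kg left
truck 5: place 137 kg, 63 kg left
truck 6: place 141 kg, 59 kg left
truck 4: place 24 kg, 50 kg left
truck 5: place 29 kg, 34 kg left
truck 3: place 37 kg, 25 kg left
truck 7: place 187 kg, 13 kg left
truck 8: place 89 kg, 111 kg left
truck 9: place 140 kg, 60 kg left
9 trucks × 200 kg = 1800 kg; used 1409 kg; unused 391 kg.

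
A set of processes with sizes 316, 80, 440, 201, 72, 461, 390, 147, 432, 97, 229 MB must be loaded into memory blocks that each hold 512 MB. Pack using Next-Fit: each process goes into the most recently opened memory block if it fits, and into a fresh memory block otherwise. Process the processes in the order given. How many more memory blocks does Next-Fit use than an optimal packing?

Next-Fit: [316,80] [440] [201,72] [461] [390] [147] [432] [97,229] → 8 memory blocks.
Total size 2865 MB; any packing needs at least ⌈2865/512⌉ = 6 memory blocks.
An optimal packing achieves that bound: [461] [440,72] [432,80] [390,97] [316,147] [229,201] → 6 memory blocks.
Excess: 8 − 6 = 2.

2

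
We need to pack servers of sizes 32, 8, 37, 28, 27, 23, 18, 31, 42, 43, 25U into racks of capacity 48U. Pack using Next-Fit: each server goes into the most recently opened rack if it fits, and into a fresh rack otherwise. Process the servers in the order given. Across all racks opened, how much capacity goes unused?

118

rack 1: place 32U, 16U left
rack 1: place 8U, 8U left
rack 2: place 37U, 11U left
rack 3: place 28U, 20U left
rack 4: place 27U, 21U left
rack 5: place 23U, 25U left
rack 5: place 18U, 7U left
rack 6: place 31U, 17U left
rack 7: place 42U, 6U left
rack 8: place 43U, 5U left
rack 9: place 25U, 23U left
9 racks × 48U = 432U; used 314U; unused 118U.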